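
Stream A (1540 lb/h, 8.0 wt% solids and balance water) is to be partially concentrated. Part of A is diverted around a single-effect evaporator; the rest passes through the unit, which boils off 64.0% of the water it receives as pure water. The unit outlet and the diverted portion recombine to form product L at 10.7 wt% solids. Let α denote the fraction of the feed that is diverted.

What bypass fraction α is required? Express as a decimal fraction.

0.571

All 1540×0.080 = 123.2 lb/h of solids reaches L, so L = 123.2/0.107 = 1151.4 lb/h and vapour = 388.6 lb/h.
The evaporator receives (1−α)·1540 of feed at 0.920 water and removes 0.640 of that water:
0.640×0.920×(1−α)×1540 = 388.6
(1−α) = 388.6/906.75 = 0.4286;  α = 0.5714.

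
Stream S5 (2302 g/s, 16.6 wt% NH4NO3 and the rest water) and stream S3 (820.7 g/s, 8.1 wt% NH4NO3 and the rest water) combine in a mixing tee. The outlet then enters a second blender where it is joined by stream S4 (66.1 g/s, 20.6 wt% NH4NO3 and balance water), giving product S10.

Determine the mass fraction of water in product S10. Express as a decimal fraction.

Overall, product flow = 3188.8 g/s.
water in = 2302×0.834 + 820.7×0.919 + 66.1×0.794 = 2726.6 g/s.
water fraction in S10 = 0.855.

0.855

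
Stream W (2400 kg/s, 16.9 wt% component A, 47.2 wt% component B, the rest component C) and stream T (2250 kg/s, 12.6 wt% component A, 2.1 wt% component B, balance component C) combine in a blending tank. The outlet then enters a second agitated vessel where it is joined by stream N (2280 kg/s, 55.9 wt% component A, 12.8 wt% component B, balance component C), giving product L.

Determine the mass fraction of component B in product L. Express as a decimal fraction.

Overall, product flow = 6930 kg/s.
component B in = 2400×0.472 + 2250×0.021 + 2280×0.128 = 1471.9 kg/s.
component B fraction in L = 0.212.

0.212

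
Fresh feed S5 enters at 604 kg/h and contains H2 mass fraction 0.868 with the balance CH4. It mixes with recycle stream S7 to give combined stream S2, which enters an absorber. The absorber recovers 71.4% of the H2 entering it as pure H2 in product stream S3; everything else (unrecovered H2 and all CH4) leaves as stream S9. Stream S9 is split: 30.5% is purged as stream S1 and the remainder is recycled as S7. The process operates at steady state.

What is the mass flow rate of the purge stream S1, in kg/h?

136.8 kg/h

CH4 enters only via S5 and leaves only via the purge: 604×0.132 = 0.305×(CH4 in S9), and the absorber passes all CH4, so CH4 in S2 = CH4 in S9 = 261.4 kg/h.
H2 in S2: m_A = 604×0.868 + (1−0.305)·(1−0.714)·m_A, so m_A = 524.27/0.8012 = 654.33 kg/h.
S9 = (1−0.714)×654.33 + 261.4 = 448.54 kg/h.
Purge S1 = 0.305×448.54 = 136.81 kg/h.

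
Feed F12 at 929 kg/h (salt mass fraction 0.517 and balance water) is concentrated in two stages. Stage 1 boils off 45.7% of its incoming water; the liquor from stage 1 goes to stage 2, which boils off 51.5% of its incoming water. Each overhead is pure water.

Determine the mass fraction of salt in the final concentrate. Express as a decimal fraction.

0.803

water in feed = 929×0.483 = 448.71 kg/h.
After stage 1: water left = (1−0.457)×448.71 = 243.65; stream total = 723.94 kg/h.
After stage 2: water left = (1−0.515)×243.65 = 118.17; final concentrate = 598.46 kg/h.
salt fraction = 480.29/598.46 = 0.803.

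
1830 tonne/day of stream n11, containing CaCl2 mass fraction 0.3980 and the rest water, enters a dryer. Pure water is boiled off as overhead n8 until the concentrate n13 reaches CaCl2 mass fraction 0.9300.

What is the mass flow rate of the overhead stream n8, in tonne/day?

1047 tonne/day

CaCl2 is conserved: 1830×0.398 = 728.34 tonne/day all reports to the concentrate.
Concentrate = 728.34/(target fraction) = 783.16 tonne/day.
Overhead = 1830 − 783.16 = 1046.8 tonne/day.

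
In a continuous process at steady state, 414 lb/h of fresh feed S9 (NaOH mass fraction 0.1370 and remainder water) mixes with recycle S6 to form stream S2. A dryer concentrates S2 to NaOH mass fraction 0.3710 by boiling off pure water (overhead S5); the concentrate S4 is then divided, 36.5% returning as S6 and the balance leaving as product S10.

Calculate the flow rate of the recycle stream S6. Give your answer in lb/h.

87.88 lb/h

Overall NaOH balance (none leaves overhead): NaOH in fresh feed = NaOH in product, i.e. 414×0.137 = (1−0.365)·S4·0.371.
S4 = 56.718/(0.371×0.635) = 240.75 lb/h.
Recycle S6 = 0.365×240.75 = 87.875 lb/h.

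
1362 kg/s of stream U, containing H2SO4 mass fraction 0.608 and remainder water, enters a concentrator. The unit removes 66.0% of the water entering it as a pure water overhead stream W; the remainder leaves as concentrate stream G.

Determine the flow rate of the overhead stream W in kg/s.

water entering = 1362×0.392 = 533.9 kg/s; overhead removed = 0.660×533.9 = 352.38 kg/s.

352.4 kg/s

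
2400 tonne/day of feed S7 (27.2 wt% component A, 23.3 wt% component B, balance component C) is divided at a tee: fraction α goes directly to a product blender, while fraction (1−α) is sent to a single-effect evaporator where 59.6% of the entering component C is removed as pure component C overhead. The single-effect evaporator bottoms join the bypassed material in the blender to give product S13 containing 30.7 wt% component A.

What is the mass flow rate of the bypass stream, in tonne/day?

1473 tonne/day

All 2400×0.272 = 652.8 tonne/day of component A reaches S13, so S13 = 652.8/0.307 = 2126.4 tonne/day and vapour = 273.62 tonne/day.
The evaporator receives (1−α)·2400 of feed at 0.495 component C and removes 0.596 of that component C:
0.596×0.495×(1−α)×2400 = 273.62
(1−α) = 273.62/708.05 = 0.3864;  α = 0.6136.
Bypass flow = 0.6136×2400 = 1472.6 tonne/day.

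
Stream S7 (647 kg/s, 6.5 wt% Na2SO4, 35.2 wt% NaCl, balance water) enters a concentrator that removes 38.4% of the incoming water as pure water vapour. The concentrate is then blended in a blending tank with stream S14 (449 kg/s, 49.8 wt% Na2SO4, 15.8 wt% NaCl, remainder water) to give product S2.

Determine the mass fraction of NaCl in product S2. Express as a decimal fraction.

Vapour removed = 0.384×0.583×647 = 144.85 kg/s; concentrate = 502.15 kg/s.
NaCl reaching the mixer = 227.74 (from concentrate) + 449×0.158 = 298.69 kg/s.
Product flow = 502.15 + 449 = 951.15 kg/s; NaCl fraction = 0.3140.

0.3140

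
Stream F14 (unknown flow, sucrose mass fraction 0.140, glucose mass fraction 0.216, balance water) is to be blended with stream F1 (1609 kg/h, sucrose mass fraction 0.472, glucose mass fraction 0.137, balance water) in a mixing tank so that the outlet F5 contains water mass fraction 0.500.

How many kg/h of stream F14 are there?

Let F14 be the unknown flow. Total out = 1609 + F14.
water balance: 629.12 + 0.644·F14 = 0.500·(1609 + F14)
(0.644 − 0.500)·F14 = 0.500×1609 − 629.12 = 175.38
F14 = 175.38 / 0.144 = 1217.9 kg/h

1218 kg/h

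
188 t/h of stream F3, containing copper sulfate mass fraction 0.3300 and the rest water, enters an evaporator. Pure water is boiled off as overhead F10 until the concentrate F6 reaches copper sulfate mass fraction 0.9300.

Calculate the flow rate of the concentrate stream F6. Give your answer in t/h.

copper sulfate is conserved: 188×0.330 = 62.04 t/h all reports to the concentrate.
Concentrate = 62.04/(target fraction) = 66.71 t/h.

66.71 t/h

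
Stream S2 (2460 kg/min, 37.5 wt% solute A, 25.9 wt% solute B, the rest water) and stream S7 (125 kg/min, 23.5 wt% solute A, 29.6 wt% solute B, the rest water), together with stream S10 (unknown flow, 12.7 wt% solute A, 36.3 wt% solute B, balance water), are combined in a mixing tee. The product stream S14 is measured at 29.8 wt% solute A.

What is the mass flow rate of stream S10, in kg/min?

Let S10 be the unknown flow. Total out = 2585 + S10.
solute A balance: 951.88 + 0.127·S10 = 0.298·(2585 + S10)
(0.127 − 0.298)·S10 = 0.298×2585 − 951.88 = -181.55
S10 = -181.55 / -0.171 = 1061.7 kg/min

1062 kg/min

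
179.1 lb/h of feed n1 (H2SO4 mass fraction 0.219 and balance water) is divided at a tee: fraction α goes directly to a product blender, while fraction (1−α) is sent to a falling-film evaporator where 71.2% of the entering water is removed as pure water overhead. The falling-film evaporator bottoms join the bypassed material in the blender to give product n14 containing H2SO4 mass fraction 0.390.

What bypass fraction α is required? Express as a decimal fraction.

0.212

All 179.1×0.219 = 39.223 lb/h of H2SO4 reaches n14, so n14 = 39.223/0.390 = 100.57 lb/h and vapour = 78.528 lb/h.
The evaporator receives (1−α)·179.1 of feed at 0.781 water and removes 0.712 of that water:
0.712×0.781×(1−α)×179.1 = 78.528
(1−α) = 78.528/99.592 = 0.7885;  α = 0.2115.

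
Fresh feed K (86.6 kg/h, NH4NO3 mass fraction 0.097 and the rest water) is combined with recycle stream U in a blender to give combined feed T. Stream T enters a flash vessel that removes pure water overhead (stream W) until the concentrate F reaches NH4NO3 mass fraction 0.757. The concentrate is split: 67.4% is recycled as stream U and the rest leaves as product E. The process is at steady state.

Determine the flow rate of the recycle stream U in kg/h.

22.94 kg/h

Overall NH4NO3 balance (none leaves overhead): NH4NO3 in fresh feed = NH4NO3 in product, i.e. 86.6×0.097 = (1−0.674)·F·0.757.
F = 8.4002/(0.757×0.326) = 34.039 kg/h.
Recycle U = 0.674×34.039 = 22.942 kg/h.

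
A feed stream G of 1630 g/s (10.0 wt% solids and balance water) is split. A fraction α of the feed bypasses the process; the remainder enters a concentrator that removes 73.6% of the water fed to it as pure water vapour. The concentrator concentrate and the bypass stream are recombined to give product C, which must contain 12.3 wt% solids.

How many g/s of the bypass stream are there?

All 1630×0.100 = 163 g/s of solids reaches C, so C = 163/0.123 = 1325.2 g/s and vapour = 304.8 g/s.
The evaporator receives (1−α)·1630 of feed at 0.900 water and removes 0.736 of that water:
0.736×0.900×(1−α)×1630 = 304.8
(1−α) = 304.8/1079.7 = 0.2823;  α = 0.7177.
Bypass flow = 0.7177×1630 = 1169.9 g/s.

1170 g/s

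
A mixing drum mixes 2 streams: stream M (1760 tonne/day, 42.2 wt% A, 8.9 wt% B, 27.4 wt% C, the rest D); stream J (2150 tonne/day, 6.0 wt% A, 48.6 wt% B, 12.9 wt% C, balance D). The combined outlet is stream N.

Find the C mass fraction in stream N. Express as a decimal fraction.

0.194

Total flow out = 1760 + 2150 = 3910 tonne/day.
C in = 1760×0.274 + 2150×0.129 = 759.59 tonne/day.
C mass fraction in N = 759.59/3910 = 0.194.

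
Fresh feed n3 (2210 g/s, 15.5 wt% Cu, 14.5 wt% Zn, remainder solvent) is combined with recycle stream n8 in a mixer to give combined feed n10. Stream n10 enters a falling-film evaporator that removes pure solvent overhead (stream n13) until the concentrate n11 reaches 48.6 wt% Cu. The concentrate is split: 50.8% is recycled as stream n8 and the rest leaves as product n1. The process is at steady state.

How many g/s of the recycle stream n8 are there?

727.8 g/s

Overall Cu balance (none leaves overhead): Cu in fresh feed = Cu in product, i.e. 2210×0.155 = (1−0.508)·n11·0.486.
n11 = 342.55/(0.486×0.492) = 1432.6 g/s.
Recycle n8 = 0.508×1432.6 = 727.76 g/s.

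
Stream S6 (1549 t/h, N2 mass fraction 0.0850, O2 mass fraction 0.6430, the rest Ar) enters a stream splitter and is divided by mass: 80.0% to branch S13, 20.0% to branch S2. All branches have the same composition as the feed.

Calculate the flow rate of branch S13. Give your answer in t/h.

1239 t/h

Branch S13 flow = 0.800×1549 = 1239.2 t/h.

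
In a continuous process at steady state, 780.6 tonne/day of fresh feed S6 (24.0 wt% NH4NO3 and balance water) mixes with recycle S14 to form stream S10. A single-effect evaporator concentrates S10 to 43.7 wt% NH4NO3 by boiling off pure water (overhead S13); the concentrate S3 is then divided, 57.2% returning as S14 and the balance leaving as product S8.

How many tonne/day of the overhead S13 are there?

351.9 tonne/day

Overall NH4NO3 balance (none leaves overhead): NH4NO3 in fresh feed = NH4NO3 in product, i.e. 780.6×0.240 = (1−0.572)·S3·0.437.
S3 = 187.34/(0.437×0.428) = 1001.6 tonne/day.
Recycle S14 = 0.572×1001.6 = 572.94 tonne/day.
Combined feed S10 = 780.6 + 572.94 = 1353.5 tonne/day.
Overhead S13 = S10 − S3 = 1353.5 − 1001.6 = 351.9 tonne/day.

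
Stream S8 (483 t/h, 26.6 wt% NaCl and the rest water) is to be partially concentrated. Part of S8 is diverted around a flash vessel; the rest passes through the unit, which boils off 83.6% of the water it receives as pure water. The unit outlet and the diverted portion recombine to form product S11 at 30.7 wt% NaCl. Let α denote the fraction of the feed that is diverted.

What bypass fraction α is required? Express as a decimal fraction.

All 483×0.266 = 128.48 t/h of NaCl reaches S11, so S11 = 128.48/0.307 = 418.5 t/h and vapour = 64.505 t/h.
The evaporator receives (1−α)·483 of feed at 0.734 water and removes 0.836 of that water:
0.836×0.734×(1−α)×483 = 64.505
(1−α) = 64.505/296.38 = 0.2176;  α = 0.7824.

0.782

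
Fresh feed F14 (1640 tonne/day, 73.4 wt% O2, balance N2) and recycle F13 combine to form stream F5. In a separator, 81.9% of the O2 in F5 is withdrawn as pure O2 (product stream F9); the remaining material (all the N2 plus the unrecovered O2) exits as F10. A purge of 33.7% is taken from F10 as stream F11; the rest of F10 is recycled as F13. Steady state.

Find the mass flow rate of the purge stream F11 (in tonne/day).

N2 enters only via F14 and leaves only via the purge: 1640×0.266 = 0.337×(N2 in F10), and the separator passes all N2, so N2 in F5 = N2 in F10 = 1294.5 tonne/day.
O2 in F5: m_A = 1640×0.734 + (1−0.337)·(1−0.819)·m_A, so m_A = 1203.8/0.8800 = 1367.9 tonne/day.
F10 = (1−0.819)×1367.9 + 1294.5 = 1542.1 tonne/day.
Purge F11 = 0.337×1542.1 = 519.68 tonne/day.

519.7 tonne/day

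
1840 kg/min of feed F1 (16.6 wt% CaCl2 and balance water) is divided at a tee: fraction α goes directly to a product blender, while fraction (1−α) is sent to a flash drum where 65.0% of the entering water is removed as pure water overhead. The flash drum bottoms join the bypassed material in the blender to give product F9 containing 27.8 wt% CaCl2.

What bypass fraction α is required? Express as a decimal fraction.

0.257

All 1840×0.166 = 305.44 kg/min of CaCl2 reaches F9, so F9 = 305.44/0.278 = 1098.7 kg/min and vapour = 741.29 kg/min.
The evaporator receives (1−α)·1840 of feed at 0.834 water and removes 0.650 of that water:
0.650×0.834×(1−α)×1840 = 741.29
(1−α) = 741.29/997.46 = 0.7432;  α = 0.2568.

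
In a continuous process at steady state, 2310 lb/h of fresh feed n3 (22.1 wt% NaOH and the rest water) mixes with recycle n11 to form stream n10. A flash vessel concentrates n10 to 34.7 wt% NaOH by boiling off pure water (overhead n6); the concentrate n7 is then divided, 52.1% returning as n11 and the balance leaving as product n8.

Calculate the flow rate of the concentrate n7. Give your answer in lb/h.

3071 lb/h

Overall NaOH balance (none leaves overhead): NaOH in fresh feed = NaOH in product, i.e. 2310×0.221 = (1−0.521)·n7·0.347.
n7 = 510.51/(0.347×0.479) = 3071.4 lb/h.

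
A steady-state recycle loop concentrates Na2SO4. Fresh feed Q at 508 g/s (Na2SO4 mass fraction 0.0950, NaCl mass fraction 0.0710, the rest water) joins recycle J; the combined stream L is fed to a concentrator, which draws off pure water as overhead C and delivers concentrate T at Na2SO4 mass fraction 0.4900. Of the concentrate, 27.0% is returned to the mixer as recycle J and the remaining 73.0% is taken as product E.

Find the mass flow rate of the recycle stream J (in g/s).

Overall Na2SO4 balance (none leaves overhead): Na2SO4 in fresh feed = Na2SO4 in product, i.e. 508×0.095 = (1−0.270)·T·0.490.
T = 48.26/(0.490×0.730) = 134.92 g/s.
Recycle J = 0.270×134.92 = 36.428 g/s.

36.43 g/s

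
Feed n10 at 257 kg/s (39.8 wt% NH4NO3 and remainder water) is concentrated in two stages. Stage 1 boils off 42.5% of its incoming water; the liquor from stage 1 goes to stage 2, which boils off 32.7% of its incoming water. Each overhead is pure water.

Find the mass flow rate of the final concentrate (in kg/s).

water in feed = 257×0.602 = 154.71 kg/s.
After stage 1: water left = (1−0.425)×154.71 = 88.961; stream total = 191.25 kg/s.
After stage 2: water left = (1−0.327)×88.961 = 59.87; final concentrate = 162.16 kg/s.

162.2 kg/s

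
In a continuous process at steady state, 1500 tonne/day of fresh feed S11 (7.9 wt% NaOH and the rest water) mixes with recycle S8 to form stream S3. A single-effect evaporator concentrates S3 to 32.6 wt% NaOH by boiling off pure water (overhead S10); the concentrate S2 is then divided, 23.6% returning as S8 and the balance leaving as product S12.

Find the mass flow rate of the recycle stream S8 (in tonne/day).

Overall NaOH balance (none leaves overhead): NaOH in fresh feed = NaOH in product, i.e. 1500×0.079 = (1−0.236)·S2·0.326.
S2 = 118.5/(0.326×0.764) = 475.78 tonne/day.
Recycle S8 = 0.236×475.78 = 112.28 tonne/day.

112.3 tonne/day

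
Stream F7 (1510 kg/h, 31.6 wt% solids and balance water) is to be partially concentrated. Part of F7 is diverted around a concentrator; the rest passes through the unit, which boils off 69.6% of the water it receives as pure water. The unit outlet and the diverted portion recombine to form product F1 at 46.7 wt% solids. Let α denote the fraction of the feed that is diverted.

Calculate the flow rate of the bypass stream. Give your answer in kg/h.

484.4 kg/h

All 1510×0.316 = 477.16 kg/h of solids reaches F1, so F1 = 477.16/0.467 = 1021.8 kg/h and vapour = 488.24 kg/h.
The evaporator receives (1−α)·1510 of feed at 0.684 water and removes 0.696 of that water:
0.696×0.684×(1−α)×1510 = 488.24
(1−α) = 488.24/718.86 = 0.6792;  α = 0.3208.
Bypass flow = 0.3208×1510 = 484.41 kg/h.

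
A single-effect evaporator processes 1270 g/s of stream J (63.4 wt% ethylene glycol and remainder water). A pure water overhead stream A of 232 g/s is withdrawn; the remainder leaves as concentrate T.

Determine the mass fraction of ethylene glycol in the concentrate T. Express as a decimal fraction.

0.776

ethylene glycol is not removed: 1270×0.634 = 805.18 g/s of ethylene glycol enters T.
Concentrate = 1270 − 232 = 1038 g/s.
Mass fraction = 805.18/1038 = 0.776.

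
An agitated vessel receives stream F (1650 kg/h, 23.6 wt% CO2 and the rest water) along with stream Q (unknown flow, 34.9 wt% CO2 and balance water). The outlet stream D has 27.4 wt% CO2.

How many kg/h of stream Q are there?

836 kg/h

Let Q be the unknown flow. Total out = 1650 + Q.
CO2 balance: 389.4 + 0.349·Q = 0.274·(1650 + Q)
(0.349 − 0.274)·Q = 0.274×1650 − 389.4 = 62.7
Q = 62.7 / 0.075 = 836 kg/h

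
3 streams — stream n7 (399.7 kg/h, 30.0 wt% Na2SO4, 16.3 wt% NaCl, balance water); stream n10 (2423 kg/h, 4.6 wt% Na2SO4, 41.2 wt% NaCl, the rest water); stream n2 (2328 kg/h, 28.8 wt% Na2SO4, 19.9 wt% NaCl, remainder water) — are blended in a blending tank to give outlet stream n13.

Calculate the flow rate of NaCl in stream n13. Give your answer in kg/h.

NaCl out = NaCl in = 399.7×0.163 + 2423×0.412 + 2328×0.199 = 1526.7 kg/h.

1527 kg/h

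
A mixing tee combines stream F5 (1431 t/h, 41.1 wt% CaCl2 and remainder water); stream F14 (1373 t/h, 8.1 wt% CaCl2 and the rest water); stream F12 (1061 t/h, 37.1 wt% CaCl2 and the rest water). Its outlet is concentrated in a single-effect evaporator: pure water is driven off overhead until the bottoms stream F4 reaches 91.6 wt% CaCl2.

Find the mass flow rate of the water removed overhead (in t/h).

CaCl2 entering = 1431×0.411 + 1373×0.081 + 1061×0.371 = 1093 t/h.
All CaCl2 reports to F4, so F4 = 1093/0.916 = 1193.2 t/h.
Total feed = 3865 t/h; overhead = 3865 − 1193.2 = 2671.8 t/h.

2672 t/h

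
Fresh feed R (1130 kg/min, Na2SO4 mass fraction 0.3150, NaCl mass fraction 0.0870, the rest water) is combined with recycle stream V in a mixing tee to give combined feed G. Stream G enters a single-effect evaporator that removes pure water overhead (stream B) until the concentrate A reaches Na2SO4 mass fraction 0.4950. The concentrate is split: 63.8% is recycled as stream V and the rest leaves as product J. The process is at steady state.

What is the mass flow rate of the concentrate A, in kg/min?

Overall Na2SO4 balance (none leaves overhead): Na2SO4 in fresh feed = Na2SO4 in product, i.e. 1130×0.315 = (1−0.638)·A·0.495.
A = 355.95/(0.495×0.362) = 1986.4 kg/min.

1986 kg/min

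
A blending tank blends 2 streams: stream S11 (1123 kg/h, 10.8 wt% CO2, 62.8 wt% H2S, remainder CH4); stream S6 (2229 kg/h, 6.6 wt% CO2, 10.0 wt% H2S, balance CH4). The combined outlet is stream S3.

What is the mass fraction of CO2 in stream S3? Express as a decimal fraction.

0.080

Total flow out = 1123 + 2229 = 3352 kg/h.
CO2 in = 1123×0.108 + 2229×0.066 = 268.4 kg/h.
CO2 mass fraction in S3 = 268.4/3352 = 0.080.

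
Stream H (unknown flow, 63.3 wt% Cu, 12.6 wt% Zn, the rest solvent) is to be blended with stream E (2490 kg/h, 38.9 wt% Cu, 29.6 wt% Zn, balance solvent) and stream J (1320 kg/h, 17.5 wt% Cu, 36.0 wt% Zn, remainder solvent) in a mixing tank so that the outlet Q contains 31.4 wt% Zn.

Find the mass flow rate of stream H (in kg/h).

84.57 kg/h

Let H be the unknown flow. Total out = 3810 + H.
Zn balance: 1212.2 + 0.126·H = 0.314·(3810 + H)
(0.126 − 0.314)·H = 0.314×3810 − 1212.2 = -15.9
H = -15.9 / -0.188 = 84.574 kg/h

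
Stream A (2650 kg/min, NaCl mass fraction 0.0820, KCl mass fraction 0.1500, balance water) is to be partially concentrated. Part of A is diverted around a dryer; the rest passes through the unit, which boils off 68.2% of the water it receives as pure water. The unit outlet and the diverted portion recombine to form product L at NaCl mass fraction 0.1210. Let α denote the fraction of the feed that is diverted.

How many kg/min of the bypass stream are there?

1019 kg/min

All 2650×0.082 = 217.3 kg/min of NaCl reaches L, so L = 217.3/0.121 = 1795.9 kg/min and vapour = 854.13 kg/min.
The evaporator receives (1−α)·2650 of feed at 0.768 water and removes 0.682 of that water:
0.682×0.768×(1−α)×2650 = 854.13
(1−α) = 854.13/1388 = 0.6154;  α = 0.3846.
Bypass flow = 0.3846×2650 = 1019.3 kg/min.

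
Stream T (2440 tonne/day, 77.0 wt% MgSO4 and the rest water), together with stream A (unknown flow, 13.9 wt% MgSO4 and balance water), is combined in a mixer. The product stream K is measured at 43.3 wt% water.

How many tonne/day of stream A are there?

Let A be the unknown flow. Total out = 2440 + A.
water balance: 561.2 + 0.861·A = 0.433·(2440 + A)
(0.861 − 0.433)·A = 0.433×2440 − 561.2 = 495.32
A = 495.32 / 0.428 = 1157.3 tonne/day

1157 tonne/day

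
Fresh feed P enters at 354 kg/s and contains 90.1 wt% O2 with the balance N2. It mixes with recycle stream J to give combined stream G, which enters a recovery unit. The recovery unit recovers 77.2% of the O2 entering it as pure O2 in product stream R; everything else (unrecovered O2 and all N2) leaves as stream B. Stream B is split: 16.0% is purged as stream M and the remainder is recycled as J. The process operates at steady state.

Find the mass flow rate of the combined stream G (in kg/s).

N2 enters only via P and leaves only via the purge: 354×0.099 = 0.160×(N2 in B), and the recovery unit passes all N2, so N2 in G = N2 in B = 219.04 kg/s.
O2 in G: m_A = 354×0.901 + (1−0.160)·(1−0.772)·m_A, so m_A = 318.95/0.8085 = 394.51 kg/s.
G = 394.51 + 219.04 = 613.55 kg/s.

613.5 kg/s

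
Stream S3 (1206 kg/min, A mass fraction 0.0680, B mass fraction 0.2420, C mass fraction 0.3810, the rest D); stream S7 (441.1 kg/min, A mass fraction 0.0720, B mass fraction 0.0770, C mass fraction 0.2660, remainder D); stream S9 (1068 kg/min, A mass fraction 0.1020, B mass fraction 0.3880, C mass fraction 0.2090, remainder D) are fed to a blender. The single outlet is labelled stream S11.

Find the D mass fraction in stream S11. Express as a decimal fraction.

0.3507

Total flow out = 1206 + 441.1 + 1068 = 2715.1 kg/min.
D in = 1206×0.309 + 441.1×0.585 + 1068×0.301 = 952.17 kg/min.
D mass fraction in S11 = 952.17/2715.1 = 0.3507.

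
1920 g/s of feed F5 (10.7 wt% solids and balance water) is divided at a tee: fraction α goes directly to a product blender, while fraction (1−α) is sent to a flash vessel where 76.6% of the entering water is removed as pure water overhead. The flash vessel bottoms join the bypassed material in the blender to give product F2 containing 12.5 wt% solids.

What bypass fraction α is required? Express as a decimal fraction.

All 1920×0.107 = 205.44 g/s of solids reaches F2, so F2 = 205.44/0.125 = 1643.5 g/s and vapour = 276.48 g/s.
The evaporator receives (1−α)·1920 of feed at 0.893 water and removes 0.766 of that water:
0.766×0.893×(1−α)×1920 = 276.48
(1−α) = 276.48/1313.4 = 0.2105;  α = 0.7895.

0.789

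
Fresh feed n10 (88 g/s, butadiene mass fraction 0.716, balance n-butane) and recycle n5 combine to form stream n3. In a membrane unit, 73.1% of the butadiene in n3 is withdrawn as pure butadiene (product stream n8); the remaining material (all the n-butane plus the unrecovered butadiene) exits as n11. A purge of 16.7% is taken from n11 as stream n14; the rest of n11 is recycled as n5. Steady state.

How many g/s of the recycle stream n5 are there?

142.9 g/s

n-butane enters only via n10 and leaves only via the purge: 88×0.284 = 0.167×(n-butane in n11), and the membrane unit passes all n-butane, so n-butane in n3 = n-butane in n11 = 149.65 g/s.
butadiene in n3: m_A = 88×0.716 + (1−0.167)·(1−0.731)·m_A, so m_A = 63.008/0.7759 = 81.204 g/s.
n11 = (1−0.731)×81.204 + 149.65 = 171.5 g/s.
Recycle n5 = (1−0.167)×171.5 = 142.86 g/s.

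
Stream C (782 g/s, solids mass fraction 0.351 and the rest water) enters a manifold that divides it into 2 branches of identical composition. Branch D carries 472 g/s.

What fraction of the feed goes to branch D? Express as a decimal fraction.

Fraction to D = 472/782 = 0.6036.

0.604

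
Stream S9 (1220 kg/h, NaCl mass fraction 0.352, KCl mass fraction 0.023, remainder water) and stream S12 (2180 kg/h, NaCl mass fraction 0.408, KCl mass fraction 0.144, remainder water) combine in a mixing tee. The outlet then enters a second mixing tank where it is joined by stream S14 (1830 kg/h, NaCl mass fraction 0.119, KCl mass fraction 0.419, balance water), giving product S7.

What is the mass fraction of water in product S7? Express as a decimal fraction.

0.494

Overall, product flow = 5230 kg/h.
water in = 1220×0.625 + 2180×0.448 + 1830×0.462 = 2584.6 kg/h.
water fraction in S7 = 0.494.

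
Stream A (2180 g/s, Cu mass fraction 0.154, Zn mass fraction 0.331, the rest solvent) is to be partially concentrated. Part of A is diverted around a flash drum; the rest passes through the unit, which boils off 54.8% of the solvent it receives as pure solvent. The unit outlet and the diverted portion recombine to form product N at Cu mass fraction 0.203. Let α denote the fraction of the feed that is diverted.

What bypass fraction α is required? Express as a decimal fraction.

All 2180×0.154 = 335.72 g/s of Cu reaches N, so N = 335.72/0.203 = 1653.8 g/s and vapour = 526.21 g/s.
The evaporator receives (1−α)·2180 of feed at 0.515 solvent and removes 0.548 of that solvent:
0.548×0.515×(1−α)×2180 = 526.21
(1−α) = 526.21/615.24 = 0.8553;  α = 0.1447.

0.145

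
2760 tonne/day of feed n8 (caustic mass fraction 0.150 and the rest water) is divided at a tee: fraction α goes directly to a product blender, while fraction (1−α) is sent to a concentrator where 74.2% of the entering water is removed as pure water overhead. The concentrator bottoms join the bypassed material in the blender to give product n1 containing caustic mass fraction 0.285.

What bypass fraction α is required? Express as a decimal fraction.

0.249

All 2760×0.150 = 414 tonne/day of caustic reaches n1, so n1 = 414/0.285 = 1452.6 tonne/day and vapour = 1307.4 tonne/day.
The evaporator receives (1−α)·2760 of feed at 0.850 water and removes 0.742 of that water:
0.742×0.850×(1−α)×2760 = 1307.4
(1−α) = 1307.4/1740.7 = 0.7510;  α = 0.2490.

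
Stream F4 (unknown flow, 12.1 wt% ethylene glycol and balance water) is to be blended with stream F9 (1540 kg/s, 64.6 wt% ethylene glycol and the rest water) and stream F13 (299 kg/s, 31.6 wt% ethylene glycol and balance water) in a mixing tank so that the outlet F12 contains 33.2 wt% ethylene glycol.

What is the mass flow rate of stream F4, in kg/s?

2269 kg/s

Let F4 be the unknown flow. Total out = 1839 + F4.
ethylene glycol balance: 1089.3 + 0.121·F4 = 0.332·(1839 + F4)
(0.121 − 0.332)·F4 = 0.332×1839 − 1089.3 = -478.78
F4 = -478.78 / -0.211 = 2269.1 kg/s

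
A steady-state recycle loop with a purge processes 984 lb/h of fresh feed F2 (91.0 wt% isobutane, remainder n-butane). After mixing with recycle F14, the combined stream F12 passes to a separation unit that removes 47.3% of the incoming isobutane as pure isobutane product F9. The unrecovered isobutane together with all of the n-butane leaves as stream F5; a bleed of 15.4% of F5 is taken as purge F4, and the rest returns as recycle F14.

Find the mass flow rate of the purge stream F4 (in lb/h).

219.7 lb/h

n-butane enters only via F2 and leaves only via the purge: 984×0.090 = 0.154×(n-butane in F5), and the separation unit passes all n-butane, so n-butane in F12 = n-butane in F5 = 575.06 lb/h.
isobutane in F12: m_A = 984×0.910 + (1−0.154)·(1−0.473)·m_A, so m_A = 895.44/0.5542 = 1615.9 lb/h.
F5 = (1−0.473)×1615.9 + 575.06 = 1426.6 lb/h.
Purge F4 = 0.154×1426.6 = 219.7 lb/h.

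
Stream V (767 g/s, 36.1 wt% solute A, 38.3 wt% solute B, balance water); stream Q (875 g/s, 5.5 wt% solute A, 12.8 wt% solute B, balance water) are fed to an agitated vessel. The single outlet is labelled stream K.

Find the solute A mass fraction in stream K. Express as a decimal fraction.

Total flow out = 767 + 875 = 1642 g/s.
solute A in = 767×0.361 + 875×0.055 = 325.01 g/s.
solute A mass fraction in K = 325.01/1642 = 0.198.

0.198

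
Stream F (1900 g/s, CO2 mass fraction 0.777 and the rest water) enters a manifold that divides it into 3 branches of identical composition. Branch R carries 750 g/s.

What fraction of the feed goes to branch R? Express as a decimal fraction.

0.395

Fraction to R = 750/1900 = 0.3947.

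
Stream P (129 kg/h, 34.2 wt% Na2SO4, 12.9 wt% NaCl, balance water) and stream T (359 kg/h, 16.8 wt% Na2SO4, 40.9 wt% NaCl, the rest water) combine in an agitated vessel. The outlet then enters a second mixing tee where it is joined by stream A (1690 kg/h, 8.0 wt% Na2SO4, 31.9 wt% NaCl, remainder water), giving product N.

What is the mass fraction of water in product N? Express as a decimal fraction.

Overall, product flow = 2178 kg/h.
water in = 129×0.529 + 359×0.423 + 1690×0.601 = 1235.8 kg/h.
water fraction in N = 0.5674.

0.5674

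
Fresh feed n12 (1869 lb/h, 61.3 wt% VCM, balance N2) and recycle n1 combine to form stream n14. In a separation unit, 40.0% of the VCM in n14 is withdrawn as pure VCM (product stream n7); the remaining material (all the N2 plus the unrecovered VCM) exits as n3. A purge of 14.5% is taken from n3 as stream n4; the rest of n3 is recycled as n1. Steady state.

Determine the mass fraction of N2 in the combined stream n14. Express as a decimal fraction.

N2 enters only via n12 and leaves only via the purge: 1869×0.387 = 0.145×(N2 in n3), and the separation unit passes all N2, so N2 in n14 = N2 in n3 = 4988.3 lb/h.
VCM in n14: m_A = 1869×0.613 + (1−0.145)·(1−0.400)·m_A, so m_A = 1145.7/0.4870 = 2352.6 lb/h.
n14 = 2352.6 + 4988.3 = 7340.9 lb/h.
N2 fraction in n14 = 4988.3/7340.9 = 0.680.

0.680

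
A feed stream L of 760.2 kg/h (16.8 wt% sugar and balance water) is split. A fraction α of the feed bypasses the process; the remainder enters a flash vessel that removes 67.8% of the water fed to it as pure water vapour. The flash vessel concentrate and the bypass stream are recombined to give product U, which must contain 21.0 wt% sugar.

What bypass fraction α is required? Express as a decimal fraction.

0.645

All 760.2×0.168 = 127.71 kg/h of sugar reaches U, so U = 127.71/0.210 = 608.16 kg/h and vapour = 152.04 kg/h.
The evaporator receives (1−α)·760.2 of feed at 0.832 water and removes 0.678 of that water:
0.678×0.832×(1−α)×760.2 = 152.04
(1−α) = 152.04/428.83 = 0.3545;  α = 0.6455.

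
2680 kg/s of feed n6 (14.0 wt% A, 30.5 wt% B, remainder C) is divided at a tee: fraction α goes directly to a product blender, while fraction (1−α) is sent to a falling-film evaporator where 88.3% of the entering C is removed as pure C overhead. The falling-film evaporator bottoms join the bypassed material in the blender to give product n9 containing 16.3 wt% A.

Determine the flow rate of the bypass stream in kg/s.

All 2680×0.140 = 375.2 kg/s of A reaches n9, so n9 = 375.2/0.163 = 2301.8 kg/s and vapour = 378.16 kg/s.
The evaporator receives (1−α)·2680 of feed at 0.555 C and removes 0.883 of that C:
0.883×0.555×(1−α)×2680 = 378.16
(1−α) = 378.16/1313.4 = 0.2879;  α = 0.7121.
Bypass flow = 0.7121×2680 = 1908.3 kg/s.

1908 kg/s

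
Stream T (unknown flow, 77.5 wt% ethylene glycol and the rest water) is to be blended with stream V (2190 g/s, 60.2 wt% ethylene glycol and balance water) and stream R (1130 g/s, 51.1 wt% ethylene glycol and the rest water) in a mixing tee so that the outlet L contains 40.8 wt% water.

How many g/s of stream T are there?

Let T be the unknown flow. Total out = 3320 + T.
water balance: 1424.2 + 0.225·T = 0.408·(3320 + T)
(0.225 − 0.408)·T = 0.408×3320 − 1424.2 = -69.63
T = -69.63 / -0.183 = 380.49 g/s

380.5 g/s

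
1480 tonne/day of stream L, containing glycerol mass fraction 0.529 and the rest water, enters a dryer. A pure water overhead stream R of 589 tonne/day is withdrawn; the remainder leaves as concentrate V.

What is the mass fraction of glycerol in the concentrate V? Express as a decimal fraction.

glycerol is not removed: 1480×0.529 = 782.92 tonne/day of glycerol enters V.
Concentrate = 1480 − 589 = 891 tonne/day.
Mass fraction = 782.92/891 = 0.879.

0.879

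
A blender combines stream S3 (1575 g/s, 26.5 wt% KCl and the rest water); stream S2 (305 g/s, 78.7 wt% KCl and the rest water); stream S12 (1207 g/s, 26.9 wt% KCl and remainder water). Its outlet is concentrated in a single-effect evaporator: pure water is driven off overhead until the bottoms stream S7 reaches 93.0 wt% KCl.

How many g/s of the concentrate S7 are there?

1056 g/s

KCl entering = 1575×0.265 + 305×0.787 + 1207×0.269 = 982.09 g/s.
All KCl reports to S7, so S7 = 982.09/0.930 = 1056 g/s.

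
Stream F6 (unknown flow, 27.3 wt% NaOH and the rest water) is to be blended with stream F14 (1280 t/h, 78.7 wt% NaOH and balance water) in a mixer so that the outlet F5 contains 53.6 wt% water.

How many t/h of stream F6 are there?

2165 t/h

Let F6 be the unknown flow. Total out = 1280 + F6.
water balance: 272.64 + 0.727·F6 = 0.536·(1280 + F6)
(0.727 − 0.536)·F6 = 0.536×1280 − 272.64 = 413.44
F6 = 413.44 / 0.191 = 2164.6 t/h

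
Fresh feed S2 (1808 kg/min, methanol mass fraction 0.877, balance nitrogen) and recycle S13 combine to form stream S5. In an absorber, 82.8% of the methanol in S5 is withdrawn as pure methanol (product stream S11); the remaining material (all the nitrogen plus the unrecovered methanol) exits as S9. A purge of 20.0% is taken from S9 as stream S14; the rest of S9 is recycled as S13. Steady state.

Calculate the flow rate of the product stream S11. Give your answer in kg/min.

methanol in S5: m_A = 1808×0.877 + (1−0.200)·(1−0.828)·m_A, so m_A = 1585.6/0.8624 = 1838.6 kg/min.
Product S11 = 0.828×1838.6 = 1522.4 kg/min.

1522 kg/min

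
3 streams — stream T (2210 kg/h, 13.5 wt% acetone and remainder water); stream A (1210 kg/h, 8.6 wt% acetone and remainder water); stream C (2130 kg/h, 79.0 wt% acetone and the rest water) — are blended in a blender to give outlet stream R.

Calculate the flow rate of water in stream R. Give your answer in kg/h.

water out = water in = 2210×0.865 + 1210×0.914 + 2130×0.210 = 3464.9 kg/h.

3465 kg/h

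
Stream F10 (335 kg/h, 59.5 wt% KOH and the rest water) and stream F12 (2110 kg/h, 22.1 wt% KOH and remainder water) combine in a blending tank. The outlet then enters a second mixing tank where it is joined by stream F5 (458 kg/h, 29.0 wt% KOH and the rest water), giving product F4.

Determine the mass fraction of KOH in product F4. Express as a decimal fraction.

0.275

Overall, product flow = 2903 kg/h.
KOH in = 335×0.595 + 2110×0.221 + 458×0.290 = 798.45 kg/h.
KOH fraction in F4 = 0.275.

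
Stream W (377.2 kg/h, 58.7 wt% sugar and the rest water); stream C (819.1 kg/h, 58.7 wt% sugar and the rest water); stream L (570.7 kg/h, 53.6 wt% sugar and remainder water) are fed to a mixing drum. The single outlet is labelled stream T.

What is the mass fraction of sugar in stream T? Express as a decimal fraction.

Total flow out = 377.2 + 819.1 + 570.7 = 1767 kg/h.
sugar in = 377.2×0.587 + 819.1×0.587 + 570.7×0.536 = 1008.1 kg/h.
sugar mass fraction in T = 1008.1/1767 = 0.571.

0.571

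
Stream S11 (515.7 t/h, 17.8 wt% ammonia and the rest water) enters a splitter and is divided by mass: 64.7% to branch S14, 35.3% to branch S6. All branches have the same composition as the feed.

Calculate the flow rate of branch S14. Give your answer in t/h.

Branch S14 flow = 0.647×515.7 = 333.66 t/h.

333.7 t/h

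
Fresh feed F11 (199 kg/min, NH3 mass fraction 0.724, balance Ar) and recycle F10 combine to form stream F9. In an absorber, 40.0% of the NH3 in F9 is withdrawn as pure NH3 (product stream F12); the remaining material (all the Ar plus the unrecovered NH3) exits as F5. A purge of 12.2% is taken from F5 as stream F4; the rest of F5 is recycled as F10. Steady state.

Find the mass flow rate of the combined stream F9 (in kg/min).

754.7 kg/min

Ar enters only via F11 and leaves only via the purge: 199×0.276 = 0.122×(Ar in F5), and the absorber passes all Ar, so Ar in F9 = Ar in F5 = 450.2 kg/min.
NH3 in F9: m_A = 199×0.724 + (1−0.122)·(1−0.400)·m_A, so m_A = 144.08/0.4732 = 304.47 kg/min.
F9 = 304.47 + 450.2 = 754.67 kg/min.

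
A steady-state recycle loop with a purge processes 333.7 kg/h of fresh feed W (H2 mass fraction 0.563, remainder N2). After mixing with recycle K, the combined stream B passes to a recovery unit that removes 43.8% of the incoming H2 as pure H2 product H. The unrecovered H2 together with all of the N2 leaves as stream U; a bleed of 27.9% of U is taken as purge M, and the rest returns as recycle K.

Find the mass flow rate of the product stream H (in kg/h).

H2 in B: m_A = 333.7×0.563 + (1−0.279)·(1−0.438)·m_A, so m_A = 187.87/0.5948 = 315.86 kg/h.
Product H = 0.438×315.86 = 138.35 kg/h.

138.3 kg/h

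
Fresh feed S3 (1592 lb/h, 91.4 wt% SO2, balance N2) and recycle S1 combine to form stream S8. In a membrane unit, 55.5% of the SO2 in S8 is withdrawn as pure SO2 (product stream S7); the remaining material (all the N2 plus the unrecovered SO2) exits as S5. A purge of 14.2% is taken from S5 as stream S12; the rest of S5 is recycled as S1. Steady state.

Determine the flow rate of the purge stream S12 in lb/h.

285.6 lb/h

N2 enters only via S3 and leaves only via the purge: 1592×0.086 = 0.142×(N2 in S5), and the membrane unit passes all N2, so N2 in S8 = N2 in S5 = 964.17 lb/h.
SO2 in S8: m_A = 1592×0.914 + (1−0.142)·(1−0.555)·m_A, so m_A = 1455.1/0.6182 = 2353.8 lb/h.
S5 = (1−0.555)×2353.8 + 964.17 = 2011.6 lb/h.
Purge S12 = 0.142×2011.6 = 285.65 lb/h.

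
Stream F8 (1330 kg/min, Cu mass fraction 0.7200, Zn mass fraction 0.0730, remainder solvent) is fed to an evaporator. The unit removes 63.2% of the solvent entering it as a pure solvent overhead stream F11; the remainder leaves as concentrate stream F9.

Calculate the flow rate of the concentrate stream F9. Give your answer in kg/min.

solvent entering = 1330×0.207 = 275.31 kg/min; overhead removed = 0.632×275.31 = 174 kg/min.
Concentrate = 1330 − 174 = 1156 kg/min.

1156 kg/min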